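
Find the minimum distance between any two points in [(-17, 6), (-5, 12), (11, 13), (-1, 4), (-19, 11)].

Computing all pairwise distances among 5 points:

d((-17, 6), (-5, 12)) = 13.4164
d((-17, 6), (11, 13)) = 28.8617
d((-17, 6), (-1, 4)) = 16.1245
d((-17, 6), (-19, 11)) = 5.3852 <-- minimum
d((-5, 12), (11, 13)) = 16.0312
d((-5, 12), (-1, 4)) = 8.9443
d((-5, 12), (-19, 11)) = 14.0357
d((11, 13), (-1, 4)) = 15.0
d((11, 13), (-19, 11)) = 30.0666
d((-1, 4), (-19, 11)) = 19.3132

Closest pair: (-17, 6) and (-19, 11) with distance 5.3852

The closest pair is (-17, 6) and (-19, 11) with Euclidean distance 5.3852. For 5 points, brute-force pairwise comparison is shown above. For large n, the divide-and-conquer algorithm (sort by x, recurse on halves, check the dividing strip) achieves O(n log n).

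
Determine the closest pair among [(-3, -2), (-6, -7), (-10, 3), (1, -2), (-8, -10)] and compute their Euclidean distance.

Computing all pairwise distances among 5 points:

d((-3, -2), (-6, -7)) = 5.831
d((-3, -2), (-10, 3)) = 8.6023
d((-3, -2), (1, -2)) = 4.0
d((-3, -2), (-8, -10)) = 9.434
d((-6, -7), (-10, 3)) = 10.7703
d((-6, -7), (1, -2)) = 8.6023
d((-6, -7), (-8, -10)) = 3.6056 <-- minimum
d((-10, 3), (1, -2)) = 12.083
d((-10, 3), (-8, -10)) = 13.1529
d((1, -2), (-8, -10)) = 12.0416

Closest pair: (-6, -7) and (-8, -10) with distance 3.6056

The closest pair is (-6, -7) and (-8, -10) with Euclidean distance 3.6056. For 5 points, brute-force pairwise comparison is shown above. For large n, the divide-and-conquer algorithm (sort by x, recurse on halves, check the dividing strip) achieves O(n log n).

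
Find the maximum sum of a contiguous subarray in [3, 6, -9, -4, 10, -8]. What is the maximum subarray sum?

Using Kadane's algorithm on [3, 6, -9, -4, 10, -8]:

Scanning through the array:
Position 1 (value 6): max_ending_here = 9, max_so_far = 9
Position 2 (value -9): max_ending_here = 0, max_so_far = 9
Position 3 (value -4): max_ending_here = -4, max_so_far = 9
Position 4 (value 10): max_ending_here = 10, max_so_far = 10
Position 5 (value -8): max_ending_here = 2, max_so_far = 10

Maximum subarray: [10]
Maximum sum: 10

The maximum subarray is [10] with sum 10. This subarray runs from index 4 to index 4.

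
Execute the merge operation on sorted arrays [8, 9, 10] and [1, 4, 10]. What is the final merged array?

Merging process:

Compare 8 vs 1: take 1 from right. Merged: [1]
Compare 8 vs 4: take 4 from right. Merged: [1, 4]
Compare 8 vs 10: take 8 from left. Merged: [1, 4, 8]
Compare 9 vs 10: take 9 from left. Merged: [1, 4, 8, 9]
Compare 10 vs 10: take 10 from left. Merged: [1, 4, 8, 9, 10]
Append remaining from right: [10]. Merged: [1, 4, 8, 9, 10, 10]

Final merged array: [1, 4, 8, 9, 10, 10]
Total comparisons: 5

The merged array is [1, 4, 8, 9, 10, 10], requiring 5 comparisons. The merge step runs in O(n) time where n is the total number of elements.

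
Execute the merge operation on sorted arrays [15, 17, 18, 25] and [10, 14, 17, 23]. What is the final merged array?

Merging process:

Compare 15 vs 10: take 10 from right. Merged: [10]
Compare 15 vs 14: take 14 from right. Merged: [10, 14]
Compare 15 vs 17: take 15 from left. Merged: [10, 14, 15]
Compare 17 vs 17: take 17 from left. Merged: [10, 14, 15, 17]
Compare 18 vs 17: take 17 from right. Merged: [10, 14, 15, 17, 17]
Compare 18 vs 23: take 18 from left. Merged: [10, 14, 15, 17, 17, 18]
Compare 25 vs 23: take 23 from right. Merged: [10, 14, 15, 17, 17, 18, 23]
Append remaining from left: [25]. Merged: [10, 14, 15, 17, 17, 18, 23, 25]

Final merged array: [10, 14, 15, 17, 17, 18, 23, 25]
Total comparisons: 7

The merged array is [10, 14, 15, 17, 17, 18, 23, 25], requiring 7 comparisons. The merge step runs in O(n) time where n is the total number of elements.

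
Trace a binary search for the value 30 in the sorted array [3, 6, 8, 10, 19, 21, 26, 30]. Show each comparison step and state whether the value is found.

Binary search for 30 in [3, 6, 8, 10, 19, 21, 26, 30]:

lo=0, hi=7, mid=3, arr[mid]=10 -> 10 < 30, search right half
lo=4, hi=7, mid=5, arr[mid]=21 -> 21 < 30, search right half
lo=6, hi=7, mid=6, arr[mid]=26 -> 26 < 30, search right half
lo=7, hi=7, mid=7, arr[mid]=30 -> Found target at index 7!

Binary search finds 30 at index 7 after 4 comparisons. The search repeatedly halves the search space by comparing with the middle element.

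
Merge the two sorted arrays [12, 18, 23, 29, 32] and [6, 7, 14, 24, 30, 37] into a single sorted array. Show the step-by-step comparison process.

Merging process:

Compare 12 vs 6: take 6 from right. Merged: [6]
Compare 12 vs 7: take 7 from right. Merged: [6, 7]
Compare 12 vs 14: take 12 from left. Merged: [6, 7, 12]
Compare 18 vs 14: take 14 from right. Merged: [6, 7, 12, 14]
Compare 18 vs 24: take 18 from left. Merged: [6, 7, 12, 14, 18]
Compare 23 vs 24: take 23 from left. Merged: [6, 7, 12, 14, 18, 23]
Compare 29 vs 24: take 24 from right. Merged: [6, 7, 12, 14, 18, 23, 24]
Compare 29 vs 30: take 29 from left. Merged: [6, 7, 12, 14, 18, 23, 24, 29]
Compare 32 vs 30: take 30 from right. Merged: [6, 7, 12, 14, 18, 23, 24, 29, 30]
Compare 32 vs 37: take 32 from left. Merged: [6, 7, 12, 14, 18, 23, 24, 29, 30, 32]
Append remaining from right: [37]. Merged: [6, 7, 12, 14, 18, 23, 24, 29, 30, 32, 37]

Final merged array: [6, 7, 12, 14, 18, 23, 24, 29, 30, 32, 37]
Total comparisons: 10

The merged array is [6, 7, 12, 14, 18, 23, 24, 29, 30, 32, 37], requiring 10 comparisons. The merge step runs in O(n) time where n is the total number of elements.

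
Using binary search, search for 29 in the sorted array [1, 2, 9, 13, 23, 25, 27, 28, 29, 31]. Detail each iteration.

Binary search for 29 in [1, 2, 9, 13, 23, 25, 27, 28, 29, 31]:

lo=0, hi=9, mid=4, arr[mid]=23 -> 23 < 29, search right half
lo=5, hi=9, mid=7, arr[mid]=28 -> 28 < 29, search right half
lo=8, hi=9, mid=8, arr[mid]=29 -> Found target at index 8!

Binary search finds 29 at index 8 after 3 comparisons. The search repeatedly halves the search space by comparing with the middle element.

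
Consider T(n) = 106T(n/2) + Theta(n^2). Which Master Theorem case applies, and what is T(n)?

Master Theorem for T(n) = 106T(n/2) + O(n^2):

a = 106, b = 2, c = 2
log_b(a) = log_2(106) = 6.7279

Case 1: c = 2 < log_2(106) = 6.7279
T(n) = O(n^(log_2 106))

For T(n) = 106T(n/2) + O(n^2): log_2(106) = 6.7279. This is Case 1 of the Master Theorem (c < log_b(a), work dominated by leaves), giving O(n^(log_2 106)).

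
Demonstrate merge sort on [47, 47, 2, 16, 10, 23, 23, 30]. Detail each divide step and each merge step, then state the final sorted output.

Merge sort trace:

Split: [47, 47, 2, 16, 10, 23, 23, 30] -> [47, 47, 2, 16] and [10, 23, 23, 30]
  Split: [47, 47, 2, 16] -> [47, 47] and [2, 16]
    Split: [47, 47] -> [47] and [47]
    Merge: [47] + [47] -> [47, 47]
    Split: [2, 16] -> [2] and [16]
    Merge: [2] + [16] -> [2, 16]
  Merge: [47, 47] + [2, 16] -> [2, 16, 47, 47]
  Split: [10, 23, 23, 30] -> [10, 23] and [23, 30]
    Split: [10, 23] -> [10] and [23]
    Merge: [10] + [23] -> [10, 23]
    Split: [23, 30] -> [23] and [30]
    Merge: [23] + [30] -> [23, 30]
  Merge: [10, 23] + [23, 30] -> [10, 23, 23, 30]
Merge: [2, 16, 47, 47] + [10, 23, 23, 30] -> [2, 10, 16, 23, 23, 30, 47, 47]

Final sorted array: [2, 10, 16, 23, 23, 30, 47, 47]

The merge sort proceeds by recursively splitting the array and merging sorted halves.
After all merges, the sorted array is [2, 10, 16, 23, 23, 30, 47, 47].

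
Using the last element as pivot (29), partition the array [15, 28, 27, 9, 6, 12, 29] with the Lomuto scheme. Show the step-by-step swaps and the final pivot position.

Lomuto partition with pivot = 29:

Initial array: [15, 28, 27, 9, 6, 12, 29]

arr[0]=15 <= 29: swap with position 0, array becomes [15, 28, 27, 9, 6, 12, 29]
arr[1]=28 <= 29: swap with position 1, array becomes [15, 28, 27, 9, 6, 12, 29]
arr[2]=27 <= 29: swap with position 2, array becomes [15, 28, 27, 9, 6, 12, 29]
arr[3]=9 <= 29: swap with position 3, array becomes [15, 28, 27, 9, 6, 12, 29]
arr[4]=6 <= 29: swap with position 4, array becomes [15, 28, 27, 9, 6, 12, 29]
arr[5]=12 <= 29: swap with position 5, array becomes [15, 28, 27, 9, 6, 12, 29]

Place pivot at position 6: [15, 28, 27, 9, 6, 12, 29]
Pivot position: 6

After partitioning with pivot 29, the array becomes [15, 28, 27, 9, 6, 12, 29]. The pivot is placed at index 6. All elements to the left of the pivot are <= 29, and all elements to the right are > 29.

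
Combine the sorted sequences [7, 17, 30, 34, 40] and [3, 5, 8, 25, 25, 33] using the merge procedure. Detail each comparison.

Merging process:

Compare 7 vs 3: take 3 from right. Merged: [3]
Compare 7 vs 5: take 5 from right. Merged: [3, 5]
Compare 7 vs 8: take 7 from left. Merged: [3, 5, 7]
Compare 17 vs 8: take 8 from right. Merged: [3, 5, 7, 8]
Compare 17 vs 25: take 17 from left. Merged: [3, 5, 7, 8, 17]
Compare 30 vs 25: take 25 from right. Merged: [3, 5, 7, 8, 17, 25]
Compare 30 vs 25: take 25 from right. Merged: [3, 5, 7, 8, 17, 25, 25]
Compare 30 vs 33: take 30 from left. Merged: [3, 5, 7, 8, 17, 25, 25, 30]
Compare 34 vs 33: take 33 from right. Merged: [3, 5, 7, 8, 17, 25, 25, 30, 33]
Append remaining from left: [34, 40]. Merged: [3, 5, 7, 8, 17, 25, 25, 30, 33, 34, 40]

Final merged array: [3, 5, 7, 8, 17, 25, 25, 30, 33, 34, 40]
Total comparisons: 9

The merged array is [3, 5, 7, 8, 17, 25, 25, 30, 33, 34, 40], requiring 9 comparisons. The merge step runs in O(n) time where n is the total number of elements.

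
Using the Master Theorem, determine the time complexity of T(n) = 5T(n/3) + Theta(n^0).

Master Theorem for T(n) = 5T(n/3) + O(n^0):

a = 5, b = 3, c = 0
log_b(a) = log_3(5) = 1.4650

Case 1: c = 0 < log_3(5) = 1.4650
T(n) = O(n^(log_3 5))

For T(n) = 5T(n/3) + O(n^0): log_3(5) = 1.4650. This is Case 1 of the Master Theorem (c < log_b(a), work dominated by leaves), giving O(n^(log_3 5)).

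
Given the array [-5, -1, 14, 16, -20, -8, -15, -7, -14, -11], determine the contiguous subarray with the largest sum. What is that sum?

Using Kadane's algorithm on [-5, -1, 14, 16, -20, -8, -15, -7, -14, -11]:

Scanning through the array:
Position 1 (value -1): max_ending_here = -1, max_so_far = -1
Position 2 (value 14): max_ending_here = 14, max_so_far = 14
Position 3 (value 16): max_ending_here = 30, max_so_far = 30
Position 4 (value -20): max_ending_here = 10, max_so_far = 30
Position 5 (value -8): max_ending_here = 2, max_so_far = 30
Position 6 (value -15): max_ending_here = -13, max_so_far = 30
Position 7 (value -7): max_ending_here = -7, max_so_far = 30
Position 8 (value -14): max_ending_here = -14, max_so_far = 30
Position 9 (value -11): max_ending_here = -11, max_so_far = 30

Maximum subarray: [14, 16]
Maximum sum: 30

The maximum subarray is [14, 16] with sum 30. This subarray runs from index 2 to index 3.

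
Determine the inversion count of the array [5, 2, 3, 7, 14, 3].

Finding inversions in [5, 2, 3, 7, 14, 3]:

(0, 1): arr[0]=5 > arr[1]=2
(0, 2): arr[0]=5 > arr[2]=3
(0, 5): arr[0]=5 > arr[5]=3
(3, 5): arr[3]=7 > arr[5]=3
(4, 5): arr[4]=14 > arr[5]=3

Total inversions: 5

The array has 5 inversion(s): (0,1), (0,2), (0,5), (3,5), (4,5). Each pair (i,j) satisfies i < j and arr[i] > arr[j].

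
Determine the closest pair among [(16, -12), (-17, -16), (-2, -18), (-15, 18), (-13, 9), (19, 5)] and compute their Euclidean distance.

Computing all pairwise distances among 6 points:

d((16, -12), (-17, -16)) = 33.2415
d((16, -12), (-2, -18)) = 18.9737
d((16, -12), (-15, 18)) = 43.1393
d((16, -12), (-13, 9)) = 35.805
d((16, -12), (19, 5)) = 17.2627
d((-17, -16), (-2, -18)) = 15.1327
d((-17, -16), (-15, 18)) = 34.0588
d((-17, -16), (-13, 9)) = 25.318
d((-17, -16), (19, 5)) = 41.6773
d((-2, -18), (-15, 18)) = 38.2753
d((-2, -18), (-13, 9)) = 29.1548
d((-2, -18), (19, 5)) = 31.1448
d((-15, 18), (-13, 9)) = 9.2195 <-- minimum
d((-15, 18), (19, 5)) = 36.4005
d((-13, 9), (19, 5)) = 32.249

Closest pair: (-15, 18) and (-13, 9) with distance 9.2195

The closest pair is (-15, 18) and (-13, 9) with Euclidean distance 9.2195. For 6 points, brute-force pairwise comparison is shown above. For large n, the divide-and-conquer algorithm (sort by x, recurse on halves, check the dividing strip) achieves O(n log n).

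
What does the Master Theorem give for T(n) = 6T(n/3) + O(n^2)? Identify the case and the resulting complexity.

Master Theorem for T(n) = 6T(n/3) + O(n^2):

a = 6, b = 3, c = 2
log_b(a) = log_3(6) = 1.6309

Case 3: c = 2 > log_3(6) = 1.6309
T(n) = O(n^2) = O(n^2)

For T(n) = 6T(n/3) + O(n^2): log_3(6) = 1.6309. This is Case 3 of the Master Theorem (c > log_b(a), work dominated by root), giving O(n^2).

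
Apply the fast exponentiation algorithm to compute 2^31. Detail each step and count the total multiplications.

Computing 2^31 by squaring (build up from 2^1; each line after the first costs one multiplication):

2^1 = 2
2^2 = (2^1)^2 = 2^2 = 4
2^3 = 2 * 2^2 = 2 * 4 = 8
2^6 = (2^3)^2 = 8^2 = 64
2^7 = 2 * 2^6 = 2 * 64 = 128
2^14 = (2^7)^2 = 128^2 = 16384
2^15 = 2 * 2^14 = 2 * 16384 = 32768
2^30 = (2^15)^2 = 32768^2 = 1073741824
2^31 = 2 * 2^30 = 2 * 1073741824 = 2147483648

Result: 2147483648
Multiplications needed: 8 (8 lines after 2^1)

2^31 = 2147483648. Using exponentiation by squaring, this requires 8 multiplications. The key idea: if the exponent is even, square the half-power; if odd, multiply by the base once.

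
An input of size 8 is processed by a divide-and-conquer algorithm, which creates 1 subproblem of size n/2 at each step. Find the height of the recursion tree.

For divide and conquer with division factor 2:

Problem sizes at each level:
Level 0: 8
Level 1: 4
Level 2: 2
Level 3: 1

The root is level 0 and the size-1 base case is level 3 (the tree spans levels 0 through 3, i.e. 4 levels counting the root), so the depth is the number of divisions: log_2(8) = 3

The recursion tree depth is log_2(8) = 3. At each level, the problem size is divided by 2, so it takes 3 divisions to reduce to a base case of size 1. The algorithm makes 1 recursive call at each level.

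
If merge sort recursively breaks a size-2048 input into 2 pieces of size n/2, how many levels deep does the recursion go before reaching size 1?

For divide and conquer with division factor 2:

Problem sizes at each level:
Level 0: 2048
Level 1: 1024
Level 2: 512
Level 3: 256
Level 4: 128
Level 5: 64
Level 6: 32
Level 7: 16
Level 8: 8
Level 9: 4
Level 10: 2
Level 11: 1

The root is level 0 and the size-1 base case is level 11 (the tree spans levels 0 through 11, i.e. 12 levels counting the root), so the depth is the number of divisions: log_2(2048) = 11

The recursion tree depth is log_2(2048) = 11. At each level, the problem size is divided by 2, so it takes 11 divisions to reduce to a base case of size 1. The algorithm makes 2 recursive calls at each level.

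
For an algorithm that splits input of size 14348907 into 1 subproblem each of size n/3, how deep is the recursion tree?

For divide and conquer with division factor 3:

Problem sizes at each level:
Level 0: 14348907
Level 1: 4782969
Level 2: 1594323
Level 3: 531441
Level 4: 177147
Level 5: 59049
Level 6: 19683
Level 7: 6561
Level 8: 2187
Level 9: 729
Level 10: 243
Level 11: 81
Level 12: 27
Level 13: 9
Level 14: 3
Level 15: 1

The root is level 0 and the size-1 base case is level 15 (the tree spans levels 0 through 15, i.e. 16 levels counting the root), so the depth is the number of divisions: log_3(14348907) = 15

The recursion tree depth is log_3(14348907) = 15. At each level, the problem size is divided by 3, so it takes 15 divisions to reduce to a base case of size 1. The algorithm makes 1 recursive call at each level.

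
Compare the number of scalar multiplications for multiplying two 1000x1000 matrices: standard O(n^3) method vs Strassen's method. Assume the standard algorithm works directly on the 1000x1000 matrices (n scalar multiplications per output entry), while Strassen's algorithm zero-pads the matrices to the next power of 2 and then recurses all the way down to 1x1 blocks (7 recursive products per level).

Matrix multiplication for 1000x1000 matrices:

Strassen's algorithm requires power-of-2 dimensions. Pad 1000x1000 to 1024x1024 (next power of 2).

Standard algorithm: 1000^3 = 1000000000 multiplications
Strassen's algorithm: 7^(log2(1024)) = 7^10 = 282475249 multiplications
Savings: 1000000000 - 282475249 = 717524751 multiplications

Standard: 1000000000 multiplications (1000^3). Strassen: 282475249 multiplications (7^10, after padding to 1024x1024). Strassen reduces 8 recursive multiplications to 7 at each level.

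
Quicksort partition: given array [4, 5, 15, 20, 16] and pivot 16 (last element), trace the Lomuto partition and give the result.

Lomuto partition with pivot = 16:

Initial array: [4, 5, 15, 20, 16]

arr[0]=4 <= 16: swap with position 0, array becomes [4, 5, 15, 20, 16]
arr[1]=5 <= 16: swap with position 1, array becomes [4, 5, 15, 20, 16]
arr[2]=15 <= 16: swap with position 2, array becomes [4, 5, 15, 20, 16]
arr[3]=20 > 16: no swap

Place pivot at position 3: [4, 5, 15, 16, 20]
Pivot position: 3

After partitioning with pivot 16, the array becomes [4, 5, 15, 16, 20]. The pivot is placed at index 3. All elements to the left of the pivot are <= 16, and all elements to the right are > 16.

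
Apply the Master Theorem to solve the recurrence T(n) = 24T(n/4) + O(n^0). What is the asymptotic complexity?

Master Theorem for T(n) = 24T(n/4) + O(n^0):

a = 24, b = 4, c = 0
log_b(a) = log_4(24) = 2.2925

Case 1: c = 0 < log_4(24) = 2.2925
T(n) = O(n^(log_4 24))

For T(n) = 24T(n/4) + O(n^0): log_4(24) = 2.2925. This is Case 1 of the Master Theorem (c < log_b(a), work dominated by leaves), giving O(n^(log_4 24)).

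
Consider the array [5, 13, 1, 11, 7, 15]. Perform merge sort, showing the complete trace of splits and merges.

Merge sort trace:

Split: [5, 13, 1, 11, 7, 15] -> [5, 13, 1] and [11, 7, 15]
  Split: [5, 13, 1] -> [5] and [13, 1]
    Split: [13, 1] -> [13] and [1]
    Merge: [13] + [1] -> [1, 13]
  Merge: [5] + [1, 13] -> [1, 5, 13]
  Split: [11, 7, 15] -> [11] and [7, 15]
    Split: [7, 15] -> [7] and [15]
    Merge: [7] + [15] -> [7, 15]
  Merge: [11] + [7, 15] -> [7, 11, 15]
Merge: [1, 5, 13] + [7, 11, 15] -> [1, 5, 7, 11, 13, 15]

Final sorted array: [1, 5, 7, 11, 13, 15]

The merge sort proceeds by recursively splitting the array and merging sorted halves.
After all merges, the sorted array is [1, 5, 7, 11, 13, 15].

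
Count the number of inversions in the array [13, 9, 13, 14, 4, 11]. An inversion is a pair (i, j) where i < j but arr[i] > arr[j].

Finding inversions in [13, 9, 13, 14, 4, 11]:

(0, 1): arr[0]=13 > arr[1]=9
(0, 4): arr[0]=13 > arr[4]=4
(0, 5): arr[0]=13 > arr[5]=11
(1, 4): arr[1]=9 > arr[4]=4
(2, 4): arr[2]=13 > arr[4]=4
(2, 5): arr[2]=13 > arr[5]=11
(3, 4): arr[3]=14 > arr[4]=4
(3, 5): arr[3]=14 > arr[5]=11

Total inversions: 8

The array has 8 inversion(s): (0,1), (0,4), (0,5), (1,4), (2,4), (2,5), (3,4), (3,5). Each pair (i,j) satisfies i < j and arr[i] > arr[j].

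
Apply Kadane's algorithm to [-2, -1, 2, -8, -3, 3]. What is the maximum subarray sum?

Using Kadane's algorithm on [-2, -1, 2, -8, -3, 3]:

Scanning through the array:
Position 1 (value -1): max_ending_here = -1, max_so_far = -1
Position 2 (value 2): max_ending_here = 2, max_so_far = 2
Position 3 (value -8): max_ending_here = -6, max_so_far = 2
Position 4 (value -3): max_ending_here = -3, max_so_far = 2
Position 5 (value 3): max_ending_here = 3, max_so_far = 3

Maximum subarray: [3]
Maximum sum: 3

The maximum subarray is [3] with sum 3. This subarray runs from index 5 to index 5.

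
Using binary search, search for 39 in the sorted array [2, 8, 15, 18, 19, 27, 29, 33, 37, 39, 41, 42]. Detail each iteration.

Binary search for 39 in [2, 8, 15, 18, 19, 27, 29, 33, 37, 39, 41, 42]:

lo=0, hi=11, mid=5, arr[mid]=27 -> 27 < 39, search right half
lo=6, hi=11, mid=8, arr[mid]=37 -> 37 < 39, search right half
lo=9, hi=11, mid=10, arr[mid]=41 -> 41 > 39, search left half
lo=9, hi=9, mid=9, arr[mid]=39 -> Found target at index 9!

Binary search finds 39 at index 9 after 4 comparisons. The search repeatedly halves the search space by comparing with the middle element.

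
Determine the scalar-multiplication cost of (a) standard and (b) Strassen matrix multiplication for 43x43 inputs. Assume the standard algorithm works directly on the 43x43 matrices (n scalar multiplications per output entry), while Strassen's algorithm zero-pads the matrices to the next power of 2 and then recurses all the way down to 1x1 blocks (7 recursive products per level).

Matrix multiplication for 43x43 matrices:

Strassen's algorithm requires power-of-2 dimensions. Pad 43x43 to 64x64 (next power of 2).

Standard algorithm: 43^3 = 79507 multiplications
Strassen's algorithm: 7^(log2(64)) = 7^6 = 117649 multiplications
Difference: 79507 - 117649 = -38142 (Strassen uses MORE here due to padding overhead — for small or just-over-power-of-2 n, padding can outweigh the per-level savings)

Standard: 79507 multiplications (43^3). Strassen: 117649 multiplications (7^6, after padding to 64x64). Strassen reduces 8 recursive multiplications to 7 at each level.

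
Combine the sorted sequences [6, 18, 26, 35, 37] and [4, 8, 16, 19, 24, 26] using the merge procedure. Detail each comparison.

Merging process:

Compare 6 vs 4: take 4 from right. Merged: [4]
Compare 6 vs 8: take 6 from left. Merged: [4, 6]
Compare 18 vs 8: take 8 from right. Merged: [4, 6, 8]
Compare 18 vs 16: take 16 from right. Merged: [4, 6, 8, 16]
Compare 18 vs 19: take 18 from left. Merged: [4, 6, 8, 16, 18]
Compare 26 vs 19: take 19 from right. Merged: [4, 6, 8, 16, 18, 19]
Compare 26 vs 24: take 24 from right. Merged: [4, 6, 8, 16, 18, 19, 24]
Compare 26 vs 26: take 26 from left. Merged: [4, 6, 8, 16, 18, 19, 24, 26]
Compare 35 vs 26: take 26 from right. Merged: [4, 6, 8, 16, 18, 19, 24, 26, 26]
Append remaining from left: [35, 37]. Merged: [4, 6, 8, 16, 18, 19, 24, 26, 26, 35, 37]

Final merged array: [4, 6, 8, 16, 18, 19, 24, 26, 26, 35, 37]
Total comparisons: 9

The merged array is [4, 6, 8, 16, 18, 19, 24, 26, 26, 35, 37], requiring 9 comparisons. The merge step runs in O(n) time where n is the total number of elements.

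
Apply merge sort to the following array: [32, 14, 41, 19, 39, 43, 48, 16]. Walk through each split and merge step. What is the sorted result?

Merge sort trace:

Split: [32, 14, 41, 19, 39, 43, 48, 16] -> [32, 14, 41, 19] and [39, 43, 48, 16]
  Split: [32, 14, 41, 19] -> [32, 14] and [41, 19]
    Split: [32, 14] -> [32] and [14]
    Merge: [32] + [14] -> [14, 32]
    Split: [41, 19] -> [41] and [19]
    Merge: [41] + [19] -> [19, 41]
  Merge: [14, 32] + [19, 41] -> [14, 19, 32, 41]
  Split: [39, 43, 48, 16] -> [39, 43] and [48, 16]
    Split: [39, 43] -> [39] and [43]
    Merge: [39] + [43] -> [39, 43]
    Split: [48, 16] -> [48] and [16]
    Merge: [48] + [16] -> [16, 48]
  Merge: [39, 43] + [16, 48] -> [16, 39, 43, 48]
Merge: [14, 19, 32, 41] + [16, 39, 43, 48] -> [14, 16, 19, 32, 39, 41, 43, 48]

Final sorted array: [14, 16, 19, 32, 39, 41, 43, 48]

The merge sort proceeds by recursively splitting the array and merging sorted halves.
After all merges, the sorted array is [14, 16, 19, 32, 39, 41, 43, 48].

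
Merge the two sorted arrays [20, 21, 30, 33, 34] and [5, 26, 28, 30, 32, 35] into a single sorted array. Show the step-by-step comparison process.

Merging process:

Compare 20 vs 5: take 5 from right. Merged: [5]
Compare 20 vs 26: take 20 from left. Merged: [5, 20]
Compare 21 vs 26: take 21 from left. Merged: [5, 20, 21]
Compare 30 vs 26: take 26 from right. Merged: [5, 20, 21, 26]
Compare 30 vs 28: take 28 from right. Merged: [5, 20, 21, 26, 28]
Compare 30 vs 30: take 30 from left. Merged: [5, 20, 21, 26, 28, 30]
Compare 33 vs 30: take 30 from right. Merged: [5, 20, 21, 26, 28, 30, 30]
Compare 33 vs 32: take 32 from right. Merged: [5, 20, 21, 26, 28, 30, 30, 32]
Compare 33 vs 35: take 33 from left. Merged: [5, 20, 21, 26, 28, 30, 30, 32, 33]
Compare 34 vs 35: take 34 from left. Merged: [5, 20, 21, 26, 28, 30, 30, 32, 33, 34]
Append remaining from right: [35]. Merged: [5, 20, 21, 26, 28, 30, 30, 32, 33, 34, 35]

Final merged array: [5, 20, 21, 26, 28, 30, 30, 32, 33, 34, 35]
Total comparisons: 10

The merged array is [5, 20, 21, 26, 28, 30, 30, 32, 33, 34, 35], requiring 10 comparisons. The merge step runs in O(n) time where n is the total number of elements.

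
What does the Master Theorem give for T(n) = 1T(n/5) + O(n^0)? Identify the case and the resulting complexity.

Master Theorem for T(n) = 1T(n/5) + O(n^0):

a = 1, b = 5, c = 0
log_b(a) = log_5(1) = 0.0000

Case 2: c = 0 = log_5(1) = 0.0000
T(n) = O(n^0 log n) = O(log n)

For T(n) = 1T(n/5) + O(n^0): log_5(1) = 0.0000. This is Case 2 of the Master Theorem (c = log_b(a), equal work at all levels), giving O(log n).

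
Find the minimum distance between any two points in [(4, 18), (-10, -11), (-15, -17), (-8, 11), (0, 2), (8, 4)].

Computing all pairwise distances among 6 points:

d((4, 18), (-10, -11)) = 32.2025
d((4, 18), (-15, -17)) = 39.8246
d((4, 18), (-8, 11)) = 13.8924
d((4, 18), (0, 2)) = 16.4924
d((4, 18), (8, 4)) = 14.5602
d((-10, -11), (-15, -17)) = 7.8102 <-- minimum
d((-10, -11), (-8, 11)) = 22.0907
d((-10, -11), (0, 2)) = 16.4012
d((-10, -11), (8, 4)) = 23.4307
d((-15, -17), (-8, 11)) = 28.8617
d((-15, -17), (0, 2)) = 24.2074
d((-15, -17), (8, 4)) = 31.1448
d((-8, 11), (0, 2)) = 12.0416
d((-8, 11), (8, 4)) = 17.4642
d((0, 2), (8, 4)) = 8.2462

Closest pair: (-10, -11) and (-15, -17) with distance 7.8102

The closest pair is (-10, -11) and (-15, -17) with Euclidean distance 7.8102. For 6 points, brute-force pairwise comparison is shown above. For large n, the divide-and-conquer algorithm (sort by x, recurse on halves, check the dividing strip) achieves O(n log n).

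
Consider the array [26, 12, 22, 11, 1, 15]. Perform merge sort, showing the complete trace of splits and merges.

Merge sort trace:

Split: [26, 12, 22, 11, 1, 15] -> [26, 12, 22] and [11, 1, 15]
  Split: [26, 12, 22] -> [26] and [12, 22]
    Split: [12, 22] -> [12] and [22]
    Merge: [12] + [22] -> [12, 22]
  Merge: [26] + [12, 22] -> [12, 22, 26]
  Split: [11, 1, 15] -> [11] and [1, 15]
    Split: [1, 15] -> [1] and [15]
    Merge: [1] + [15] -> [1, 15]
  Merge: [11] + [1, 15] -> [1, 11, 15]
Merge: [12, 22, 26] + [1, 11, 15] -> [1, 11, 12, 15, 22, 26]

Final sorted array: [1, 11, 12, 15, 22, 26]

The merge sort proceeds by recursively splitting the array and merging sorted halves.
After all merges, the sorted array is [1, 11, 12, 15, 22, 26].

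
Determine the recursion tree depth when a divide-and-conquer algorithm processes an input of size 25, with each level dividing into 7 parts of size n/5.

For divide and conquer with division factor 5:

Problem sizes at each level:
Level 0: 25
Level 1: 5
Level 2: 1

The root is level 0 and the size-1 base case is level 2 (the tree spans levels 0 through 2, i.e. 3 levels counting the root), so the depth is the number of divisions: log_5(25) = 2

The recursion tree depth is log_5(25) = 2. At each level, the problem size is divided by 5, so it takes 2 divisions to reduce to a base case of size 1. The algorithm makes 7 recursive calls at each level.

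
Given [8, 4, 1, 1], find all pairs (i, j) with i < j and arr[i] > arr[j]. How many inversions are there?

Finding inversions in [8, 4, 1, 1]:

(0, 1): arr[0]=8 > arr[1]=4
(0, 2): arr[0]=8 > arr[2]=1
(0, 3): arr[0]=8 > arr[3]=1
(1, 2): arr[1]=4 > arr[2]=1
(1, 3): arr[1]=4 > arr[3]=1

Total inversions: 5

The array has 5 inversion(s): (0,1), (0,2), (0,3), (1,2), (1,3). Each pair (i,j) satisfies i < j and arr[i] > arr[j].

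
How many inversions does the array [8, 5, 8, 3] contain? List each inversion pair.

Finding inversions in [8, 5, 8, 3]:

(0, 1): arr[0]=8 > arr[1]=5
(0, 3): arr[0]=8 > arr[3]=3
(1, 3): arr[1]=5 > arr[3]=3
(2, 3): arr[2]=8 > arr[3]=3

Total inversions: 4

The array has 4 inversion(s): (0,1), (0,3), (1,3), (2,3). Each pair (i,j) satisfies i < j and arr[i] > arr[j].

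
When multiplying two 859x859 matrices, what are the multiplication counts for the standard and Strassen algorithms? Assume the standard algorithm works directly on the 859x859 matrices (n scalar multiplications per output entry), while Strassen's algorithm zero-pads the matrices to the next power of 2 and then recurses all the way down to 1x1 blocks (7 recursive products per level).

Matrix multiplication for 859x859 matrices:

Strassen's algorithm requires power-of-2 dimensions. Pad 859x859 to 1024x1024 (next power of 2).

Standard algorithm: 859^3 = 633839779 multiplications
Strassen's algorithm: 7^(log2(1024)) = 7^10 = 282475249 multiplications
Savings: 633839779 - 282475249 = 351364530 multiplications

Standard: 633839779 multiplications (859^3). Strassen: 282475249 multiplications (7^10, after padding to 1024x1024). Strassen reduces 8 recursive multiplications to 7 at each level.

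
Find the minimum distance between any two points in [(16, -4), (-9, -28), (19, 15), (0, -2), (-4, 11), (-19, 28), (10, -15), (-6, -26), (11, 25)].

Computing all pairwise distances among 9 points:

d((16, -4), (-9, -28)) = 34.6554
d((16, -4), (19, 15)) = 19.2354
d((16, -4), (0, -2)) = 16.1245
d((16, -4), (-4, 11)) = 25.0
d((16, -4), (-19, 28)) = 47.4236
d((16, -4), (10, -15)) = 12.53
d((16, -4), (-6, -26)) = 31.1127
d((16, -4), (11, 25)) = 29.4279
d((-9, -28), (19, 15)) = 51.3128
d((-9, -28), (0, -2)) = 27.5136
d((-9, -28), (-4, 11)) = 39.3192
d((-9, -28), (-19, 28)) = 56.8859
d((-9, -28), (10, -15)) = 23.0217
d((-9, -28), (-6, -26)) = 3.6056 <-- minimum
d((-9, -28), (11, 25)) = 56.648
d((19, 15), (0, -2)) = 25.4951
d((19, 15), (-4, 11)) = 23.3452
d((19, 15), (-19, 28)) = 40.1622
d((19, 15), (10, -15)) = 31.3209
d((19, 15), (-6, -26)) = 48.0208
d((19, 15), (11, 25)) = 12.8062
d((0, -2), (-4, 11)) = 13.6015
d((0, -2), (-19, 28)) = 35.5106
d((0, -2), (10, -15)) = 16.4012
d((0, -2), (-6, -26)) = 24.7386
d((0, -2), (11, 25)) = 29.1548
d((-4, 11), (-19, 28)) = 22.6716
d((-4, 11), (10, -15)) = 29.5296
d((-4, 11), (-6, -26)) = 37.054
d((-4, 11), (11, 25)) = 20.5183
d((-19, 28), (10, -15)) = 51.8652
d((-19, 28), (-6, -26)) = 55.5428
d((-19, 28), (11, 25)) = 30.1496
d((10, -15), (-6, -26)) = 19.4165
d((10, -15), (11, 25)) = 40.0125
d((-6, -26), (11, 25)) = 53.7587

Closest pair: (-9, -28) and (-6, -26) with distance 3.6056

The closest pair is (-9, -28) and (-6, -26) with Euclidean distance 3.6056. For 9 points, brute-force pairwise comparison is shown above. For large n, the divide-and-conquer algorithm (sort by x, recurse on halves, check the dividing strip) achieves O(n log n).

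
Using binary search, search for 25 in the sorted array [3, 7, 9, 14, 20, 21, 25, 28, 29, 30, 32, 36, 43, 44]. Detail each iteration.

Binary search for 25 in [3, 7, 9, 14, 20, 21, 25, 28, 29, 30, 32, 36, 43, 44]:

lo=0, hi=13, mid=6, arr[mid]=25 -> Found target at index 6!

Binary search finds 25 at index 6 after 1 comparisons. The search repeatedly halves the search space by comparing with the middle element.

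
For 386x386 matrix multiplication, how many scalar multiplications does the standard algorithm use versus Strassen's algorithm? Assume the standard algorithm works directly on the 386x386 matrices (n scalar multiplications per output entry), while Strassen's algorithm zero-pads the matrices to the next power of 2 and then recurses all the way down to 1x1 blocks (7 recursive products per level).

Matrix multiplication for 386x386 matrices:

Strassen's algorithm requires power-of-2 dimensions. Pad 386x386 to 512x512 (next power of 2).

Standard algorithm: 386^3 = 57512456 multiplications
Strassen's algorithm: 7^(log2(512)) = 7^9 = 40353607 multiplications
Savings: 57512456 - 40353607 = 17158849 multiplications

Standard: 57512456 multiplications (386^3). Strassen: 40353607 multiplications (7^9, after padding to 512x512). Strassen reduces 8 recursive multiplications to 7 at each level.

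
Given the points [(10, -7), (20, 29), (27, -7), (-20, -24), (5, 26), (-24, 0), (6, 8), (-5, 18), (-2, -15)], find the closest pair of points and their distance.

Computing all pairwise distances among 9 points:

d((10, -7), (20, 29)) = 37.3631
d((10, -7), (27, -7)) = 17.0
d((10, -7), (-20, -24)) = 34.4819
d((10, -7), (5, 26)) = 33.3766
d((10, -7), (-24, 0)) = 34.7131
d((10, -7), (6, 8)) = 15.5242
d((10, -7), (-5, 18)) = 29.1548
d((10, -7), (-2, -15)) = 14.4222
d((20, 29), (27, -7)) = 36.6742
d((20, 29), (-20, -24)) = 66.4003
d((20, 29), (5, 26)) = 15.2971
d((20, 29), (-24, 0)) = 52.6972
d((20, 29), (6, 8)) = 25.2389
d((20, 29), (-5, 18)) = 27.313
d((20, 29), (-2, -15)) = 49.1935
d((27, -7), (-20, -24)) = 49.98
d((27, -7), (5, 26)) = 39.6611
d((27, -7), (-24, 0)) = 51.4782
d((27, -7), (6, 8)) = 25.807
d((27, -7), (-5, 18)) = 40.6079
d((27, -7), (-2, -15)) = 30.0832
d((-20, -24), (5, 26)) = 55.9017
d((-20, -24), (-24, 0)) = 24.3311
d((-20, -24), (6, 8)) = 41.2311
d((-20, -24), (-5, 18)) = 44.5982
d((-20, -24), (-2, -15)) = 20.1246
d((5, 26), (-24, 0)) = 38.9487
d((5, 26), (6, 8)) = 18.0278
d((5, 26), (-5, 18)) = 12.8062 <-- minimum
d((5, 26), (-2, -15)) = 41.5933
d((-24, 0), (6, 8)) = 31.0483
d((-24, 0), (-5, 18)) = 26.1725
d((-24, 0), (-2, -15)) = 26.6271
d((6, 8), (-5, 18)) = 14.8661
d((6, 8), (-2, -15)) = 24.3516
d((-5, 18), (-2, -15)) = 33.1361

Closest pair: (5, 26) and (-5, 18) with distance 12.8062

The closest pair is (5, 26) and (-5, 18) with Euclidean distance 12.8062. For 9 points, brute-force pairwise comparison is shown above. For large n, the divide-and-conquer algorithm (sort by x, recurse on halves, check the dividing strip) achieves O(n log n).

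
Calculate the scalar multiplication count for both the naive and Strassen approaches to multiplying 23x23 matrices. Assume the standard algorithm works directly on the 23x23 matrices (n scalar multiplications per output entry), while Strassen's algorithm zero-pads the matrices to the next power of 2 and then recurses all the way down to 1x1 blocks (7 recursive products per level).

Matrix multiplication for 23x23 matrices:

Strassen's algorithm requires power-of-2 dimensions. Pad 23x23 to 32x32 (next power of 2).

Standard algorithm: 23^3 = 12167 multiplications
Strassen's algorithm: 7^(log2(32)) = 7^5 = 16807 multiplications
Difference: 12167 - 16807 = -4640 (Strassen uses MORE here due to padding overhead — for small or just-over-power-of-2 n, padding can outweigh the per-level savings)

Standard: 12167 multiplications (23^3). Strassen: 16807 multiplications (7^5, after padding to 32x32). Strassen reduces 8 recursive multiplications to 7 at each level.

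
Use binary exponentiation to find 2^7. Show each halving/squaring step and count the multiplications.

Computing 2^7 by squaring (build up from 2^1; each line after the first costs one multiplication):

2^1 = 2
2^2 = (2^1)^2 = 2^2 = 4
2^3 = 2 * 2^2 = 2 * 4 = 8
2^6 = (2^3)^2 = 8^2 = 64
2^7 = 2 * 2^6 = 2 * 64 = 128

Result: 128
Multiplications needed: 4 (4 lines after 2^1)

2^7 = 128. Using exponentiation by squaring, this requires 4 multiplications. The key idea: if the exponent is even, square the half-power; if odd, multiply by the base once.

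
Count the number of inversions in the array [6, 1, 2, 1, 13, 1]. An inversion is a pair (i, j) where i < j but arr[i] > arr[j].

Finding inversions in [6, 1, 2, 1, 13, 1]:

(0, 1): arr[0]=6 > arr[1]=1
(0, 2): arr[0]=6 > arr[2]=2
(0, 3): arr[0]=6 > arr[3]=1
(0, 5): arr[0]=6 > arr[5]=1
(2, 3): arr[2]=2 > arr[3]=1
(2, 5): arr[2]=2 > arr[5]=1
(4, 5): arr[4]=13 > arr[5]=1

Total inversions: 7

The array has 7 inversion(s): (0,1), (0,2), (0,3), (0,5), (2,3), (2,5), (4,5). Each pair (i,j) satisfies i < j and arr[i] > arr[j].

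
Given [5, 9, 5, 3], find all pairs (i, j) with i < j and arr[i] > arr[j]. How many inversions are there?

Finding inversions in [5, 9, 5, 3]:

(0, 3): arr[0]=5 > arr[3]=3
(1, 2): arr[1]=9 > arr[2]=5
(1, 3): arr[1]=9 > arr[3]=3
(2, 3): arr[2]=5 > arr[3]=3

Total inversions: 4

The array has 4 inversion(s): (0,3), (1,2), (1,3), (2,3). Each pair (i,j) satisfies i < j and arr[i] > arr[j].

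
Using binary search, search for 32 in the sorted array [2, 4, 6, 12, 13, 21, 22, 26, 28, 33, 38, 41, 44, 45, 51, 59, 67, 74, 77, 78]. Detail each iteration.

Binary search for 32 in [2, 4, 6, 12, 13, 21, 22, 26, 28, 33, 38, 41, 44, 45, 51, 59, 67, 74, 77, 78]:

lo=0, hi=19, mid=9, arr[mid]=33 -> 33 > 32, search left half
lo=0, hi=8, mid=4, arr[mid]=13 -> 13 < 32, search right half
lo=5, hi=8, mid=6, arr[mid]=22 -> 22 < 32, search right half
lo=7, hi=8, mid=7, arr[mid]=26 -> 26 < 32, search right half
lo=8, hi=8, mid=8, arr[mid]=28 -> 28 < 32, search right half
lo=9 > hi=8, target 32 not found

Binary search determines that 32 is not in the array after 5 comparisons. The search space was exhausted without finding the target.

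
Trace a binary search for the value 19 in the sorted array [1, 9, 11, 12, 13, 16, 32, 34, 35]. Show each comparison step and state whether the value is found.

Binary search for 19 in [1, 9, 11, 12, 13, 16, 32, 34, 35]:

lo=0, hi=8, mid=4, arr[mid]=13 -> 13 < 19, search right half
lo=5, hi=8, mid=6, arr[mid]=32 -> 32 > 19, search left half
lo=5, hi=5, mid=5, arr[mid]=16 -> 16 < 19, search right half
lo=6 > hi=5, target 19 not found

Binary search determines that 19 is not in the array after 3 comparisons. The search space was exhausted without finding the target.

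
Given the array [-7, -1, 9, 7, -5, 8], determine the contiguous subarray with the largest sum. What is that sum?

Using Kadane's algorithm on [-7, -1, 9, 7, -5, 8]:

Scanning through the array:
Position 1 (value -1): max_ending_here = -1, max_so_far = -1
Position 2 (value 9): max_ending_here = 9, max_so_far = 9
Position 3 (value 7): max_ending_here = 16, max_so_far = 16
Position 4 (value -5): max_ending_here = 11, max_so_far = 16
Position 5 (value 8): max_ending_here = 19, max_so_far = 19

Maximum subarray: [9, 7, -5, 8]
Maximum sum: 19

The maximum subarray is [9, 7, -5, 8] with sum 19. This subarray runs from index 2 to index 5.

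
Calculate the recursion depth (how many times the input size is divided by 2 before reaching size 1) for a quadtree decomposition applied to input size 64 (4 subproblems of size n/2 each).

For divide and conquer with division factor 2:

Problem sizes at each level:
Level 0: 64
Level 1: 32
Level 2: 16
Level 3: 8
Level 4: 4
Level 5: 2
Level 6: 1

The root is level 0 and the size-1 base case is level 6 (the tree spans levels 0 through 6, i.e. 7 levels counting the root), so the depth is the number of divisions: log_2(64) = 6

The recursion tree depth is log_2(64) = 6. At each level, the problem size is divided by 2, so it takes 6 divisions to reduce to a base case of size 1. The algorithm makes 4 recursive calls at each level.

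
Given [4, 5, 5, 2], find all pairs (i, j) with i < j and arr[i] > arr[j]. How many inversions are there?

Finding inversions in [4, 5, 5, 2]:

(0, 3): arr[0]=4 > arr[3]=2
(1, 3): arr[1]=5 > arr[3]=2
(2, 3): arr[2]=5 > arr[3]=2

Total inversions: 3

The array has 3 inversion(s): (0,3), (1,3), (2,3). Each pair (i,j) satisfies i < j and arr[i] > arr[j].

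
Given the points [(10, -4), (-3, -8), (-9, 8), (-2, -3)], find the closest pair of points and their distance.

Computing all pairwise distances among 4 points:

d((10, -4), (-3, -8)) = 13.6015
d((10, -4), (-9, 8)) = 22.4722
d((10, -4), (-2, -3)) = 12.0416
d((-3, -8), (-9, 8)) = 17.088
d((-3, -8), (-2, -3)) = 5.099 <-- minimum
d((-9, 8), (-2, -3)) = 13.0384

Closest pair: (-3, -8) and (-2, -3) with distance 5.099

The closest pair is (-3, -8) and (-2, -3) with Euclidean distance 5.099. For 4 points, brute-force pairwise comparison is shown above. For large n, the divide-and-conquer algorithm (sort by x, recurse on halves, check the dividing strip) achieves O(n log n).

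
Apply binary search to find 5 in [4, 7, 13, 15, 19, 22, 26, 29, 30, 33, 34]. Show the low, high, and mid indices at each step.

Binary search for 5 in [4, 7, 13, 15, 19, 22, 26, 29, 30, 33, 34]:

lo=0, hi=10, mid=5, arr[mid]=22 -> 22 > 5, search left half
lo=0, hi=4, mid=2, arr[mid]=13 -> 13 > 5, search left half
lo=0, hi=1, mid=0, arr[mid]=4 -> 4 < 5, search right half
lo=1, hi=1, mid=1, arr[mid]=7 -> 7 > 5, search left half
lo=1 > hi=0, target 5 not found

Binary search determines that 5 is not in the array after 4 comparisons. The search space was exhausted without finding the target.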